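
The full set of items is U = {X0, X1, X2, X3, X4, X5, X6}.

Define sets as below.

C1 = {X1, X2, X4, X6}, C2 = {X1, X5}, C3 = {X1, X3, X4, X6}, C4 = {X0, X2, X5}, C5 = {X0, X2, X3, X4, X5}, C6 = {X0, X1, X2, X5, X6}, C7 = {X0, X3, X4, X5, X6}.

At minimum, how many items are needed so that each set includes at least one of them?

2

Take H = {X4, X5}. Each listed set contains at least one of these, so H is a hitting set of size 2.
The sets C3, C4 are pairwise disjoint, so any hitting set needs a separate item for each — at least 2. Hence 2 is optimal.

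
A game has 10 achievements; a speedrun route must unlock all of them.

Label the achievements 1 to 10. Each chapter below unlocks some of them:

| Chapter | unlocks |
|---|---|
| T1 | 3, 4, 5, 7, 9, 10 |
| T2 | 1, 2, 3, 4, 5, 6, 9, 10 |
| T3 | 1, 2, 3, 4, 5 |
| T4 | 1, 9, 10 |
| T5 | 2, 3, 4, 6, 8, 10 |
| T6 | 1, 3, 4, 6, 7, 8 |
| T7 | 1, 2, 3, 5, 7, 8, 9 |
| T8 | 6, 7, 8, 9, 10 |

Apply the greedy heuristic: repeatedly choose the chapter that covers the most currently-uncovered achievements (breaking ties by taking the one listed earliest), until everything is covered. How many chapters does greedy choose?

Greedy: pick T2 (covers 8 new) → pick T6 (covers 2 new). Total picks: 2.

2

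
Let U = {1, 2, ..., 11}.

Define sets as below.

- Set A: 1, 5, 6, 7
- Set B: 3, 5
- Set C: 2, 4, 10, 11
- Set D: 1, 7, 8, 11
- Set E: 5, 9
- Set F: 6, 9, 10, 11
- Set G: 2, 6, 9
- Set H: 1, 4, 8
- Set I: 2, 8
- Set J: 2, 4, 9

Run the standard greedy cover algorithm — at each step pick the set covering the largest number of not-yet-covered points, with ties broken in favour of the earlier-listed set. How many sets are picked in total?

5

Greedy: pick A (covers 4 new) → pick C (covers 4 new) → pick B (covers 1 new) → pick D (covers 1 new) → pick E (covers 1 new). Total picks: 5.
(The true minimum cover uses only 4 sets, so greedy is not optimal here.)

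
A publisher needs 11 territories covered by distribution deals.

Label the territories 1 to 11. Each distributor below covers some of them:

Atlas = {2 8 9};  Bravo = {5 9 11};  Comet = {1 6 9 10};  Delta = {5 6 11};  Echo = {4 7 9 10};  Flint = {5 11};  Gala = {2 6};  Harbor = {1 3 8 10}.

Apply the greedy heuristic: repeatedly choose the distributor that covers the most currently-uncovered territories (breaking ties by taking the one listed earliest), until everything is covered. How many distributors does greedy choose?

Greedy: pick Comet (covers 4 new) → pick Atlas (covers 2 new) → pick Bravo (covers 2 new) → pick Echo (covers 2 new) → pick Harbor (covers 1 new). Total picks: 5.
(The true minimum cover uses only 4 distributors, so greedy is not optimal here.)

5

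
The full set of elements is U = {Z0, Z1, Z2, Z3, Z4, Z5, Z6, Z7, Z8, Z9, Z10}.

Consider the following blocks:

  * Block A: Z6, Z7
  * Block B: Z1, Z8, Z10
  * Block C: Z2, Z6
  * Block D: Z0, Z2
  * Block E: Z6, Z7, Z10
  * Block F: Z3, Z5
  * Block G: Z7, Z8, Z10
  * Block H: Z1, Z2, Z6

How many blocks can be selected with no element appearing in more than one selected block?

A, B, D, F are pairwise disjoint (A={Z6,Z7}; B={Z1,Z8,Z10}; D={Z0,Z2}; F={Z3,Z5}).
Every remaining block overlaps one of these, and no 5 of the listed blocks are pairwise disjoint, so 4 is the maximum.

4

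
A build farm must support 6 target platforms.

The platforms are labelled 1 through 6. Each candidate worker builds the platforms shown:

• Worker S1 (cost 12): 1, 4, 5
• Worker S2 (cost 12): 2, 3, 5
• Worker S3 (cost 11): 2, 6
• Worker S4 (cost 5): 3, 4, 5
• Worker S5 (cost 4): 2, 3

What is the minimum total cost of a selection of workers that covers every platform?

27

S1, S3, S5 together cover every platform (S1 ∪ S3 ∪ S5 = {1, 2, 3, 4, 5, 6}); total cost 12 + 11 + 4 = 27.
The greedy pick S4, S5, S3, S1 costs 32; no covering selection beats 27.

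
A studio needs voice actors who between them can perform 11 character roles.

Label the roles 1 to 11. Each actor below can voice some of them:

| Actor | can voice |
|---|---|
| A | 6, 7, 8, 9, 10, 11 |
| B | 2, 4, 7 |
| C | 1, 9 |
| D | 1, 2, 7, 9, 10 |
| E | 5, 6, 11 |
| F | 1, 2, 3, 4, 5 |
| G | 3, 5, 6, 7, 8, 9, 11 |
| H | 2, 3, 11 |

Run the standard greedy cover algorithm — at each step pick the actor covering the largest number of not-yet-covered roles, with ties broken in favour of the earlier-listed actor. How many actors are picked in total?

Greedy: pick G (covers 7 new) → pick D (covers 3 new) → pick B (covers 1 new). Total picks: 3.
(The true minimum cover uses only 2 actors, so greedy is not optimal here.)

3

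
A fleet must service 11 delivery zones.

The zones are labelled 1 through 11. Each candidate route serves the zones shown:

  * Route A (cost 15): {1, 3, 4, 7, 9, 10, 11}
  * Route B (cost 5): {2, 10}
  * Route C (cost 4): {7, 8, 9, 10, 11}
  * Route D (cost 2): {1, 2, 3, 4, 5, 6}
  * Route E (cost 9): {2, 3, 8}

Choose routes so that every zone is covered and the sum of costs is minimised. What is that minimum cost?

6

C, D together cover every zone (C ∪ D = {1, 2, 3, 4, 5, 6, 7, 8, 9, 10, 11}); total cost 4 + 2 = 6.
No covering selection has total cost below 6.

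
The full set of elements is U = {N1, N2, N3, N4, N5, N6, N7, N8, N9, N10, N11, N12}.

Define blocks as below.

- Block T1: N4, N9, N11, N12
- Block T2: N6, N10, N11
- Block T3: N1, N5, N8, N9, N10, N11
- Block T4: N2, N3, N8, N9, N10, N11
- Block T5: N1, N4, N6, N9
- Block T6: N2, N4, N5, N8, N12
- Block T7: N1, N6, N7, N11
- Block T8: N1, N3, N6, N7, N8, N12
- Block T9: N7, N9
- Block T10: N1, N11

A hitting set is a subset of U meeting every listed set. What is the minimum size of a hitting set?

H = {N4, N7, N11} meets every block (each contains at least one member of H), and |H| = 3.
The blocks T6, T9, T10 are pairwise disjoint, so any hitting set needs a separate element for each — at least 3. Hence 3 is optimal.

3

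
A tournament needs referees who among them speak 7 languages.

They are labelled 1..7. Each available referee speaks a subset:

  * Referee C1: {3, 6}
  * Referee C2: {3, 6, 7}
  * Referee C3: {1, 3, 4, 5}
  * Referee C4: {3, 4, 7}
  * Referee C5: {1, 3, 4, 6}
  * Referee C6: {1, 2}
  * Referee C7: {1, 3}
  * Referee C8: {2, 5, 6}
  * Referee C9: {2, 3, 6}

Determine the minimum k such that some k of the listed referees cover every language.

3

C3 and C4 and C8 together: C3 ∪ C4 ∪ C8 = {1, 2, 3, 4, 5, 6, 7} — every language is covered.
No 2 of the 9 referees cover everything (all 36 combinations miss at least one language), so 3 is optimal.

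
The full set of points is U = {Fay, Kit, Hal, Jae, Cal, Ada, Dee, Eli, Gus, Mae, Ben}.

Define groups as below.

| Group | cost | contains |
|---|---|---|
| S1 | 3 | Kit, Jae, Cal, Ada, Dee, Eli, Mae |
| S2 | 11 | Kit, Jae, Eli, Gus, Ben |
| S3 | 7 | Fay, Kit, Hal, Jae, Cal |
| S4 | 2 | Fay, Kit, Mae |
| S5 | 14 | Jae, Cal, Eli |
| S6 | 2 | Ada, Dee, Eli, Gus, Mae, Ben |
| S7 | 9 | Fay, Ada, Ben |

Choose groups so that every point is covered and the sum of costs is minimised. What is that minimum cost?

S3, S6 together cover every point (S3 ∪ S6 = {Fay, Kit, Hal, Jae, Cal, Ada, Dee, Eli, Gus, Mae, Ben}); total cost 7 + 2 = 9.
The greedy pick S6, S1, S4, S3 costs 14; no covering selection beats 9.

9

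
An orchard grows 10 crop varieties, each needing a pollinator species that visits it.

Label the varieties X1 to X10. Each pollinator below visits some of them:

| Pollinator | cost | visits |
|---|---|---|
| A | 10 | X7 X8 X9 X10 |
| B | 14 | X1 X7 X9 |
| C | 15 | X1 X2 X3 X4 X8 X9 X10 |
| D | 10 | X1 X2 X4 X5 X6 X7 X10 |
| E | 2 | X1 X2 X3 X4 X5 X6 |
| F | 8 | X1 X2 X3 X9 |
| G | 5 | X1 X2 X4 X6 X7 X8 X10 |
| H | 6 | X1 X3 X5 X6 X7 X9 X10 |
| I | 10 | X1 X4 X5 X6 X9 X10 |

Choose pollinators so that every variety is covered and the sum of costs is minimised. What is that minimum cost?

11

G, H together cover every variety (G ∪ H = {X1, X2, X3, X4, X5, X6, X7, X8, X9, X10}); total cost 5 + 6 = 11.
The greedy pick E, G, H costs 13; no covering selection beats 11.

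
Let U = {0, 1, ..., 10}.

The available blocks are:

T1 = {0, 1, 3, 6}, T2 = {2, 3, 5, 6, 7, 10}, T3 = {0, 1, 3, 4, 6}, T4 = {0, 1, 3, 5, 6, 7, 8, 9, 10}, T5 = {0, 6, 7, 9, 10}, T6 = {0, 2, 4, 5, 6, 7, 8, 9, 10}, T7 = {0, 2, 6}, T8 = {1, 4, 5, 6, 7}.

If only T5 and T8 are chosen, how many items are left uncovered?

3

Union of T5, T8 = {0, 1, 4, 5, 6, 7, 9, 10}.
Not covered: 2, 3, 8 — 3 items.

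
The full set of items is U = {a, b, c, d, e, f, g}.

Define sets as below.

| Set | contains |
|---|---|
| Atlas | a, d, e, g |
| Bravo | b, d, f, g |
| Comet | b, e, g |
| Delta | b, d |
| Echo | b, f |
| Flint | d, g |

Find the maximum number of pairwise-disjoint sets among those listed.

Atlas, Echo are pairwise disjoint (Atlas={a,d,e,g}; Echo={b,f}).
Every remaining set overlaps one of these, and no 3 of the listed sets are pairwise disjoint, so 2 is the maximum.

2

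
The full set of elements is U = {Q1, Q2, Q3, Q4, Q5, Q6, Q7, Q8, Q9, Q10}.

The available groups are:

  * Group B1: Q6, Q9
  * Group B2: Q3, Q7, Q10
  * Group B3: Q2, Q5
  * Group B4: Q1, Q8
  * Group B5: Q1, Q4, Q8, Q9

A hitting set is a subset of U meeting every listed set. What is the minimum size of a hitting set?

4

H = {Q5, Q6, Q7, Q8} meets every group (each contains at least one member of H), and |H| = 4.
The groups B1, B2, B3, B4 are pairwise disjoint, so any hitting set needs a separate element for each — at least 4. Hence 4 is optimal.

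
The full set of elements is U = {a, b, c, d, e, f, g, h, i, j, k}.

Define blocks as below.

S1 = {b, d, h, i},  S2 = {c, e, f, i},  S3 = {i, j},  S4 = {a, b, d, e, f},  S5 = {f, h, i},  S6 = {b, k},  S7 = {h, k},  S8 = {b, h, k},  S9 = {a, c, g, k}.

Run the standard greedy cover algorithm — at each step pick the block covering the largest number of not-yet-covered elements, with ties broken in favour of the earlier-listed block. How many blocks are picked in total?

4

Greedy: pick S4 (covers 5 new) → pick S9 (covers 3 new) → pick S1 (covers 2 new) → pick S3 (covers 1 new). Total picks: 4.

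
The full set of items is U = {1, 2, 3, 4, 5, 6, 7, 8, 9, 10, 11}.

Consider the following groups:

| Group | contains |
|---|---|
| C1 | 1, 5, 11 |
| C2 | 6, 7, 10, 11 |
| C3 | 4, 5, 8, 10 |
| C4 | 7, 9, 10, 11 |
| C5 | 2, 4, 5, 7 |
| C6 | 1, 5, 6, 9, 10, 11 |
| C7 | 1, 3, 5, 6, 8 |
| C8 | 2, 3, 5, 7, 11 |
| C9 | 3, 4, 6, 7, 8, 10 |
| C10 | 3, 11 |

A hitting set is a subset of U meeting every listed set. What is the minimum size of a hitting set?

3

The 3 items {3, 5, 10} hit every group.
No choice of 2 items meets every group, so 3 is the minimum.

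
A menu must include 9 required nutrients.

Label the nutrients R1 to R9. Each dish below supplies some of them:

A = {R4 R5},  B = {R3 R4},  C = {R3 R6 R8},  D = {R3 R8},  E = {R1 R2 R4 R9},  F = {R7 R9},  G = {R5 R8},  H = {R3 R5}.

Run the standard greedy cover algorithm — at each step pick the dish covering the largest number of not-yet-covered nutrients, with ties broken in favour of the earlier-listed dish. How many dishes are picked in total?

Greedy: pick E (covers 4 new) → pick C (covers 3 new) → pick A (covers 1 new) → pick F (covers 1 new). Total picks: 4.

4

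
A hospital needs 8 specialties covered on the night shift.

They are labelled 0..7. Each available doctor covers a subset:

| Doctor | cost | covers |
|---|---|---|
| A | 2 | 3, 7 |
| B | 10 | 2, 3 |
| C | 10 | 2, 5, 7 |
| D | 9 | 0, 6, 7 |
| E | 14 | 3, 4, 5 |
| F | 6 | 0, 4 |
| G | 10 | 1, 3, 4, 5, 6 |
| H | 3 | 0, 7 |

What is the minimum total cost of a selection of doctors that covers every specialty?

C, G, H together cover every specialty (C ∪ G ∪ H = {0, 1, 2, 3, 4, 5, 6, 7}); total cost 10 + 10 + 3 = 23.
The greedy pick A, G, H, B costs 25; no covering selection beats 23.

23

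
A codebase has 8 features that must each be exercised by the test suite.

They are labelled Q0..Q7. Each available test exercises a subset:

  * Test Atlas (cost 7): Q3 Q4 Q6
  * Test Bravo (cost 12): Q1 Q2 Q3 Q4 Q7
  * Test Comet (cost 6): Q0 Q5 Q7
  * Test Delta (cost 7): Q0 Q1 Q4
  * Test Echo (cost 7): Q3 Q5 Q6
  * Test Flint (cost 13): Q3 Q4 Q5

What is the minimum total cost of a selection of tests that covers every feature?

Atlas, Bravo, Comet together cover every feature (Atlas ∪ Bravo ∪ Comet = {Q0, Q1, Q2, Q3, Q4, Q5, Q6, Q7}); total cost 7 + 12 + 6 = 25.
No covering selection has total cost below 25.

25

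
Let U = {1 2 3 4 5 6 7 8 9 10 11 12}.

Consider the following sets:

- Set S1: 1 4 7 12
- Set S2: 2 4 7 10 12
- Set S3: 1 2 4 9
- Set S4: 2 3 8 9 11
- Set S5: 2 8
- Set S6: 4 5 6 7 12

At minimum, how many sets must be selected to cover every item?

S1 and S2 and S4 and S6 together: S1 ∪ S2 ∪ S4 ∪ S6 = {1, 2, 3, 4, 5, 6, 7, 8, 9, 10, 11, 12} — every item is covered.
No 3 of the 6 sets cover everything (all 20 combinations miss at least one item), so 4 is optimal.

4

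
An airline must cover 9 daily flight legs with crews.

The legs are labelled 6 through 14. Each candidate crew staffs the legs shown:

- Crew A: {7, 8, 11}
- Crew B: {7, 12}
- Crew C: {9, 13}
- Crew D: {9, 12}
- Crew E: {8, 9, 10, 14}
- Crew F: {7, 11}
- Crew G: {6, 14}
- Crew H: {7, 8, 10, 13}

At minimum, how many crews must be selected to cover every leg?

Take {D, F, G, H}. Their union is {6, 7, 8, 9, 10, 11, 12, 13, 14}, which is all 9 legs.
No 3 of the 8 crews cover everything (all 56 combinations miss at least one leg), so 4 is optimal.

4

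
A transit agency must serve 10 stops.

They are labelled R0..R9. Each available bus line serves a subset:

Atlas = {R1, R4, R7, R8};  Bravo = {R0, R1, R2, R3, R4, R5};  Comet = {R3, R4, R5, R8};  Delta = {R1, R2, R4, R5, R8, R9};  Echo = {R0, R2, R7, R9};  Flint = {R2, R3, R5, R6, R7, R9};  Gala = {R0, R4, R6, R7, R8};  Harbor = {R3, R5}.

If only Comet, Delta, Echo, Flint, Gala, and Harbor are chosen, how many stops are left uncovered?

Union of Comet, Delta, Echo, Flint, Gala, Harbor = {R0, R1, R2, R3, R4, R5, R6, R7, R8, R9} — that's every stop, so 0 are uncovered.

0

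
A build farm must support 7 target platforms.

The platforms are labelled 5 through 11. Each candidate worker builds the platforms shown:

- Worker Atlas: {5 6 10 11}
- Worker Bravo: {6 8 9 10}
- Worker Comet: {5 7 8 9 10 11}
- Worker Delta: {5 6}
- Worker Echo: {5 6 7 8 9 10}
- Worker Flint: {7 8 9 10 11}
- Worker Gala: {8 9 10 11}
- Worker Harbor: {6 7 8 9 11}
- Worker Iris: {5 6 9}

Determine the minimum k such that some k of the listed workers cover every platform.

Echo and Harbor together: Echo ∪ Harbor = {5, 6, 7, 8, 9, 10, 11} — every platform is covered.
No single worker has all 7 platforms (the largest, Comet, has 6), so 2 is optimal.

2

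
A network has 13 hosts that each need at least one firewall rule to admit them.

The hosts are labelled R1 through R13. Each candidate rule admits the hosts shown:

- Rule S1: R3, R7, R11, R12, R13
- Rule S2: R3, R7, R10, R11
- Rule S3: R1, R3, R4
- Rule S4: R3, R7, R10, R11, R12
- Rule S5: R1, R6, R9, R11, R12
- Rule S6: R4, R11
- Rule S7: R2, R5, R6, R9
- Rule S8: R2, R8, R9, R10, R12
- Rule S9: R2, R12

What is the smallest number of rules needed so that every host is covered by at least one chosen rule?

S1 and S3 and S7 and S8 together: S1 ∪ S3 ∪ S7 ∪ S8 = {R1, R2, R3, R4, R5, R6, R7, R8, R9, R10, R11, R12, R13} — every host is covered.
No 3 of the 9 rules cover everything (all 84 combinations miss at least one host), so 4 is optimal.

4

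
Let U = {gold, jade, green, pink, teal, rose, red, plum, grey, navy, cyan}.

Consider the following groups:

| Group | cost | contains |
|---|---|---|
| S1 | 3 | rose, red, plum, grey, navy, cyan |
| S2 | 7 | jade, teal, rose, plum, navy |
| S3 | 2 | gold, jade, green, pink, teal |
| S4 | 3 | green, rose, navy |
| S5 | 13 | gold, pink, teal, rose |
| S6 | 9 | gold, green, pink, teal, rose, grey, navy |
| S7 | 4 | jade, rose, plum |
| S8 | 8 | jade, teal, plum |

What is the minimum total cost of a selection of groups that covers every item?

5

S1, S3 together cover every item (S1 ∪ S3 = {gold, jade, green, pink, teal, rose, red, plum, grey, navy, cyan}); total cost 3 + 2 = 5.
No covering selection has total cost below 5.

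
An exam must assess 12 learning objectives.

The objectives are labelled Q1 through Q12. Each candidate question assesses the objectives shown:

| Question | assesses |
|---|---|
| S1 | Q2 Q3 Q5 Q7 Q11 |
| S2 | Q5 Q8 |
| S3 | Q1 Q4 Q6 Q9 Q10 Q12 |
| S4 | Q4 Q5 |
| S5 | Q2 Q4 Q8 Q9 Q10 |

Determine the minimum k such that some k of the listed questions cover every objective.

3

Take {S1, S3, S5}. Their union is {Q1, Q2, Q3, Q4, Q5, Q6, Q7, Q8, Q9, Q10, Q11, Q12}, which is all 12 objectives.
Only S3 contains Q1, so S3 is forced; the remaining 6 objectives need at least 2 more questions (each remaining question adds at most 5) — so at least 3 questions are needed, and 3 is optimal.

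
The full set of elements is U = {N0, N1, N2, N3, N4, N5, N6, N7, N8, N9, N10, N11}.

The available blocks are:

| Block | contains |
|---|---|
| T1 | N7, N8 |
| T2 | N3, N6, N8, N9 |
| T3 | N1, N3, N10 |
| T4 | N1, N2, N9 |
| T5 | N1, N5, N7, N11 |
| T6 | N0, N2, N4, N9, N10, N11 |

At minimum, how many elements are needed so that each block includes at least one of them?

The 3 elements {N1, N8, N10} hit every block.
No choice of 2 elements meets every block, so 3 is the minimum.

3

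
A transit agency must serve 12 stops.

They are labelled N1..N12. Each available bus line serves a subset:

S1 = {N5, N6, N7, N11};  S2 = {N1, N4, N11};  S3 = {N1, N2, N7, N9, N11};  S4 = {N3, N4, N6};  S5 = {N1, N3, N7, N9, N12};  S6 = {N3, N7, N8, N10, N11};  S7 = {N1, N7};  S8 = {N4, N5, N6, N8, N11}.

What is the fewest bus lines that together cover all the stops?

4

Take {S3, S5, S6, S8}. Their union is {N1, N2, N3, N4, N5, N6, N7, N8, N9, N10, N11, N12}, which is all 12 stops.
Only S6 contains N10, so S6 is forced; the remaining 7 stops need at least 3 more bus lines (each remaining bus line adds at most 3) — so at least 4 bus lines are needed, and 4 is optimal.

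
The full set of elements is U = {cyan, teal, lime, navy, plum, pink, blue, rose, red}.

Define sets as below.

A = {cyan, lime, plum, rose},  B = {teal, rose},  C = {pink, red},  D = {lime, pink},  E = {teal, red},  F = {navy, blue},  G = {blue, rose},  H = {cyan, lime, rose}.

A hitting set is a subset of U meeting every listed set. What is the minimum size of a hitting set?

4

Take T = {lime, navy, rose, red}. Each listed set contains at least one of these, so T is a hitting set of size 4.
No choice of 3 elements meets every set, so 4 is the minimum.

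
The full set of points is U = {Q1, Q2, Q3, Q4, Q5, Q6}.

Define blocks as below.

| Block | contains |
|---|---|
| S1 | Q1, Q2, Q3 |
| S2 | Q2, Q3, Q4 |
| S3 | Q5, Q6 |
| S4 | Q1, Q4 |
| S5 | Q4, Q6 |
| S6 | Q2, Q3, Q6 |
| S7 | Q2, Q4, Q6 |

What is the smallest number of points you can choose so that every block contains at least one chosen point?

3

The 3 points {Q2, Q4, Q6} hit every block.
No choice of 2 points meets every block, so 3 is the minimum.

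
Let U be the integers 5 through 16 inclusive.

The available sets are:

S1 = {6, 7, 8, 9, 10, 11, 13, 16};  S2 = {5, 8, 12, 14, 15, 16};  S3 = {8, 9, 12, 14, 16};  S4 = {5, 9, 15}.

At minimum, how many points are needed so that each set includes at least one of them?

2

H = {9, 14} meets every set (each contains at least one member of H), and |H| = 2.
No single point lies in every set, so at least 2 are needed and 2 is optimal.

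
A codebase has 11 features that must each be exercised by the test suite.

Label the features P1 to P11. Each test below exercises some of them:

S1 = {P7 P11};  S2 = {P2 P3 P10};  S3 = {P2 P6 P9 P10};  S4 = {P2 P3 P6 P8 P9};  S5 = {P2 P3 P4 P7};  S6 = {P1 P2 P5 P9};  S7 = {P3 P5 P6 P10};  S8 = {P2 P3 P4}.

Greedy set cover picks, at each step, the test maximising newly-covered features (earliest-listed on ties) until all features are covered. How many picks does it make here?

Greedy: pick S4 (covers 5 new) → pick S1 (covers 2 new) → pick S6 (covers 2 new) → pick S2 (covers 1 new) → pick S5 (covers 1 new). Total picks: 5.

5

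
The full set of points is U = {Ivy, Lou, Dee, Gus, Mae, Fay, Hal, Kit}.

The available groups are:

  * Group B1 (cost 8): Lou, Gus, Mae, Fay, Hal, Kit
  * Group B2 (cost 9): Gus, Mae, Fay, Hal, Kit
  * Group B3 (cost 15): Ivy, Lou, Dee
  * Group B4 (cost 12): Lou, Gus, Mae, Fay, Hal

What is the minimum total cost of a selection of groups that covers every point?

B1, B3 together cover every point (B1 ∪ B3 = {Ivy, Lou, Dee, Gus, Mae, Fay, Hal, Kit}); total cost 8 + 15 = 23.
No covering selection has total cost below 23.

23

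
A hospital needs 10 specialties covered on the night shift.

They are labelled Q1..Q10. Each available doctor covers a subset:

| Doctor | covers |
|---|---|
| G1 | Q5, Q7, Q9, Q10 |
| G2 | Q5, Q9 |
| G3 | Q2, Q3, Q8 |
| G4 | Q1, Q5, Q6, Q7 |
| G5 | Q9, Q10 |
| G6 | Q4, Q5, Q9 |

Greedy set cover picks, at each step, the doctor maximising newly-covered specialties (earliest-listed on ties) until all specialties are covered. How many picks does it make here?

4

Greedy: pick G1 (covers 4 new) → pick G3 (covers 3 new) → pick G4 (covers 2 new) → pick G6 (covers 1 new). Total picks: 4.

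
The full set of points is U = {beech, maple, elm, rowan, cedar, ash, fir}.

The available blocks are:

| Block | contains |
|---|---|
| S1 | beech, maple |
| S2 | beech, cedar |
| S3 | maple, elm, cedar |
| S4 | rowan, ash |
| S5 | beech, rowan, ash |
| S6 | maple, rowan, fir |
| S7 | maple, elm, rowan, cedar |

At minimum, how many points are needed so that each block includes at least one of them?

3

The 3 points {beech, rowan, cedar} hit every block.
No choice of 2 points meets every block, so 3 is the minimum.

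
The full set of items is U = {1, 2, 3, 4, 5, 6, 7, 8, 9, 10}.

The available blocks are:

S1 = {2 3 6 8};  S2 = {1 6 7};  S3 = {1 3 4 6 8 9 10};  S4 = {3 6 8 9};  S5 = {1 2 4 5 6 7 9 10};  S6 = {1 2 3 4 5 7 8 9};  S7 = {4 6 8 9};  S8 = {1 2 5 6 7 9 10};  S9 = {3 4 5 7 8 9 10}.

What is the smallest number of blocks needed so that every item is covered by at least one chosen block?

2

S4 and S5 together: S4 ∪ S5 = {1, 2, 3, 4, 5, 6, 7, 8, 9, 10} — every item is covered.
No single block has all 10 items (the largest, S5, has 8), so 2 is optimal.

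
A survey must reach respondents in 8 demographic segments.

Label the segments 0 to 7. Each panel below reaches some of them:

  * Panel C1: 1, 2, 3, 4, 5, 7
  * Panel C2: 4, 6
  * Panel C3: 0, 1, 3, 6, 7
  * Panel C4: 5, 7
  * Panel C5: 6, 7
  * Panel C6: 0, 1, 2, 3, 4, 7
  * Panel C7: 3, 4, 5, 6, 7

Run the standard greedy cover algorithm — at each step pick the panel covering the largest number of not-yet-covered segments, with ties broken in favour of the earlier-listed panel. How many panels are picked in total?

Greedy: pick C1 (covers 6 new) → pick C3 (covers 2 new). Total picks: 2.

2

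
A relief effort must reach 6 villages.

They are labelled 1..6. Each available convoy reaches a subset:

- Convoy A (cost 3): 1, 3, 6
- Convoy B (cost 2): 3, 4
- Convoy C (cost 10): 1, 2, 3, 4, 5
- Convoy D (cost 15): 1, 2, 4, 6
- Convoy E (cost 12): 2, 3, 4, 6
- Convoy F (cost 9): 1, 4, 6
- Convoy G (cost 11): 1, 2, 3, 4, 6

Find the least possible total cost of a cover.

13

A, C together cover every village (A ∪ C = {1, 2, 3, 4, 5, 6}); total cost 3 + 10 = 13.
The greedy pick A, B, C costs 15; no covering selection beats 13.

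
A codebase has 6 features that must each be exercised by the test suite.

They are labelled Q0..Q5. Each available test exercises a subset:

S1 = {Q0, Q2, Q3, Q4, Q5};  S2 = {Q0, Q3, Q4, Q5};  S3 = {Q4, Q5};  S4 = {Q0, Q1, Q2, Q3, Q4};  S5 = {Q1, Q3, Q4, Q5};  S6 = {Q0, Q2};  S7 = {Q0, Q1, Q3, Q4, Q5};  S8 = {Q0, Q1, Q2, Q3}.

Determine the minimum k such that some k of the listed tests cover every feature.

S1 and S8 together: S1 ∪ S8 = {Q0, Q1, Q2, Q3, Q4, Q5} — every feature is covered.
No single test has all 6 features (the largest, S1, has 5), so 2 is optimal.

2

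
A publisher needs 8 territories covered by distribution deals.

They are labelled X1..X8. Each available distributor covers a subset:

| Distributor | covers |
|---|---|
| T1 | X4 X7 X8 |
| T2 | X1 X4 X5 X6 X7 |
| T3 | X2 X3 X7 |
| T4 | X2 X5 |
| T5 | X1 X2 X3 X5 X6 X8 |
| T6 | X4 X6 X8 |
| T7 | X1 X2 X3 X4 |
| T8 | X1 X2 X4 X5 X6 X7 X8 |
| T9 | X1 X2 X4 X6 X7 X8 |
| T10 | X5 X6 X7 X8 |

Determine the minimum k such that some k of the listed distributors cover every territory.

T1 and T5 together: T1 ∪ T5 = {X1, X2, X3, X4, X5, X6, X7, X8} — every territory is covered.
No single distributor has all 8 territories (the largest, T8, has 7), so 2 is optimal.

2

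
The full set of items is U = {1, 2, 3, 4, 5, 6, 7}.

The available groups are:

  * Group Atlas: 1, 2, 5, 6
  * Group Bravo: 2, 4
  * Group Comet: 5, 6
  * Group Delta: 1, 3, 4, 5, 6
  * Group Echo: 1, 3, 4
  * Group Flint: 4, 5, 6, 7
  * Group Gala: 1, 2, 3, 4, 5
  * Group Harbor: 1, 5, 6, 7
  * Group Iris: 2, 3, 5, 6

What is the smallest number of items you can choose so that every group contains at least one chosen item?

The 2 items {4, 5} hit every group.
The groups Bravo, Comet are pairwise disjoint, so any hitting set needs a separate item for each — at least 2. Hence 2 is optimal.

2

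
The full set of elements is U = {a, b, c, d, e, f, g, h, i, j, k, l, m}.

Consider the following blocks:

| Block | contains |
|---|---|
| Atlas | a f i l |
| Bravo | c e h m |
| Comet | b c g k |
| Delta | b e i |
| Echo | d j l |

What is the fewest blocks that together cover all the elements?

4

Atlas, Bravo, Comet, and Echo cover everything between them: the union {a, b, c, d, e, f, g, h, i, j, k, l, m} is all of U.
Each block has at most 4 elements, and 3·4 = 12 < 13 — so at least 4 blocks are needed, and 4 is optimal.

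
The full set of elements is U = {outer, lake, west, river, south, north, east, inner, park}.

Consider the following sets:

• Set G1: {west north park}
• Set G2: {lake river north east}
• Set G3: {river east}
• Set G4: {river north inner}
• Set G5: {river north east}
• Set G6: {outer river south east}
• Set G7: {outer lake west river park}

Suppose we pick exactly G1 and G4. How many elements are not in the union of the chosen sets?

Union of G1, G4 = {west, river, north, inner, park}.
Not covered: outer, lake, south, east — 4 elements.

4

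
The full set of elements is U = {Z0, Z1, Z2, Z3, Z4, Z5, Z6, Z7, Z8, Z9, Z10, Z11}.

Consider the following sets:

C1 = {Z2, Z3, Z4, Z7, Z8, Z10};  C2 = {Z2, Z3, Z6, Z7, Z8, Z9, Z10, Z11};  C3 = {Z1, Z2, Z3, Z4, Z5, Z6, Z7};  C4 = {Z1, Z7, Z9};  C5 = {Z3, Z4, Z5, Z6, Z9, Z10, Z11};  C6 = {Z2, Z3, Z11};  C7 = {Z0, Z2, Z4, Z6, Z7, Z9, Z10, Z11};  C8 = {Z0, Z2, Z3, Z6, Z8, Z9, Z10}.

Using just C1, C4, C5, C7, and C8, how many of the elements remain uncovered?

Union of C1, C4, C5, C7, C8 = {Z0, Z1, Z2, Z3, Z4, Z5, Z6, Z7, Z8, Z9, Z10, Z11} — that's every element, so 0 are uncovered.

0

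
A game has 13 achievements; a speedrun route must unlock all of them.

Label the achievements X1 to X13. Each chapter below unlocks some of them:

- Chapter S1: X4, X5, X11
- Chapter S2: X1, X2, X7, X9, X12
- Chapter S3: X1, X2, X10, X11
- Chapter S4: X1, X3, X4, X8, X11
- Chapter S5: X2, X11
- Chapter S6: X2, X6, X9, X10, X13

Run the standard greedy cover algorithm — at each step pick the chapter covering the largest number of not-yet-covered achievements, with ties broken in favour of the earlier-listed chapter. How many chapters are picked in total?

Greedy: pick S2 (covers 5 new) → pick S4 (covers 4 new) → pick S6 (covers 3 new) → pick S1 (covers 1 new). Total picks: 4.

4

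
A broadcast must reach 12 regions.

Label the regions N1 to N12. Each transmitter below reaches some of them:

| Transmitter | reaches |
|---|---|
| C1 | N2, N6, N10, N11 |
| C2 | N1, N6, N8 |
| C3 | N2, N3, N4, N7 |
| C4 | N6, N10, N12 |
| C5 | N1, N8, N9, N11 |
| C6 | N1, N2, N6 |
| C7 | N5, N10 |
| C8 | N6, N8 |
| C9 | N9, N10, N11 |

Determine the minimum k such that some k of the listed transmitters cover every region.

4

C3 and C4 and C5 and C7 together: C3 ∪ C4 ∪ C5 ∪ C7 = {N1, N2, N3, N4, N5, N6, N7, N8, N9, N10, N11, N12} — every region is covered.
Only C7 contains N5, so C7 is forced; the remaining 10 regions need at least 3 more transmitters (each remaining transmitter adds at most 4) — so at least 4 transmitters are needed, and 4 is optimal.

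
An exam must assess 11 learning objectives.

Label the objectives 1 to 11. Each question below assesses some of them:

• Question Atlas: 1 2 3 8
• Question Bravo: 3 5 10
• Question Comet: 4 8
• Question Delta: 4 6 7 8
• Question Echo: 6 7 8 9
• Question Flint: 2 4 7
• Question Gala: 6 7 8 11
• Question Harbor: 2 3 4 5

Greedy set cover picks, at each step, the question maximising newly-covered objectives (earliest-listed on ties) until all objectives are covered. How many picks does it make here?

Greedy: pick Atlas (covers 4 new) → pick Delta (covers 3 new) → pick Bravo (covers 2 new) → pick Echo (covers 1 new) → pick Gala (covers 1 new). Total picks: 5.

5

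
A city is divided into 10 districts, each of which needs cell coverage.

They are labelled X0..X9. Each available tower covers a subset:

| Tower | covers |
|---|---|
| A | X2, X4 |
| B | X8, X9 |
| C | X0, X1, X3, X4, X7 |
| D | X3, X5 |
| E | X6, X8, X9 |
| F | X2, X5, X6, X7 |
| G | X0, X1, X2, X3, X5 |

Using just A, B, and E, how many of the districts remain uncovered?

5

Union of A, B, E = {X2, X4, X6, X8, X9}.
Not covered: X0, X1, X3, X5, X7 — 5 districts.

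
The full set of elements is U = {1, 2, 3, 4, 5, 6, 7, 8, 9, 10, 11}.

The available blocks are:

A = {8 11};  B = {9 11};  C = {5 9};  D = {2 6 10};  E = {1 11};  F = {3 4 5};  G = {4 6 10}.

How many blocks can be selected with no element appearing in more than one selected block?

3

D, E, F are pairwise disjoint (D={2,6,10}; E={1,11}; F={3,4,5}).
Every remaining block overlaps one of these, and no 4 of the listed blocks are pairwise disjoint, so 3 is the maximum.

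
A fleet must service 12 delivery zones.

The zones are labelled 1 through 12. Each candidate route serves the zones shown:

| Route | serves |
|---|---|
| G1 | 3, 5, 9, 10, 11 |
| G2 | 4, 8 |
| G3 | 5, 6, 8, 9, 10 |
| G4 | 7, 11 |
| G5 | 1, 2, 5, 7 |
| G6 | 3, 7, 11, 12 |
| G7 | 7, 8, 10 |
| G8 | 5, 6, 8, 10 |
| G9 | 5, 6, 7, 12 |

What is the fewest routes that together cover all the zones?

4

G2 and G3 and G5 and G6 together: G2 ∪ G3 ∪ G5 ∪ G6 = {1, 2, 3, 4, 5, 6, 7, 8, 9, 10, 11, 12} — every zone is covered.
No 3 of the 9 routes cover everything (all 84 combinations miss at least one zone), so 4 is optimal.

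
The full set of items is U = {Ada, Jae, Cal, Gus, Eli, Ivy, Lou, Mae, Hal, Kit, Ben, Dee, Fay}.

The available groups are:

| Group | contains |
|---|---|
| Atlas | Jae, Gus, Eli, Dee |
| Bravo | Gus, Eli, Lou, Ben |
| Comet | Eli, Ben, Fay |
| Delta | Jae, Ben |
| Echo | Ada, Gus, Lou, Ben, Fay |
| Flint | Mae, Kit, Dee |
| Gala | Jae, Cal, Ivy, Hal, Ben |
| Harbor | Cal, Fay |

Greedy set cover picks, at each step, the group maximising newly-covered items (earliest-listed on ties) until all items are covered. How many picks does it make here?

Greedy: pick Echo (covers 5 new) → pick Gala (covers 4 new) → pick Flint (covers 3 new) → pick Atlas (covers 1 new). Total picks: 4.

4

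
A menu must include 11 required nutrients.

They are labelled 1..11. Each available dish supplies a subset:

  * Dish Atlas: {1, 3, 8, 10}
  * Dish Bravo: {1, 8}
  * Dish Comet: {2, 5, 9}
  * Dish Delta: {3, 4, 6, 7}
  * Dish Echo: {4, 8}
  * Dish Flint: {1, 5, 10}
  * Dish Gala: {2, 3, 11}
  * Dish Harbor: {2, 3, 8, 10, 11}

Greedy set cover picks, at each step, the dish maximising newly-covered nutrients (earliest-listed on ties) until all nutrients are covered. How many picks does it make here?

Greedy: pick Harbor (covers 5 new) → pick Delta (covers 3 new) → pick Comet (covers 2 new) → pick Atlas (covers 1 new). Total picks: 4.

4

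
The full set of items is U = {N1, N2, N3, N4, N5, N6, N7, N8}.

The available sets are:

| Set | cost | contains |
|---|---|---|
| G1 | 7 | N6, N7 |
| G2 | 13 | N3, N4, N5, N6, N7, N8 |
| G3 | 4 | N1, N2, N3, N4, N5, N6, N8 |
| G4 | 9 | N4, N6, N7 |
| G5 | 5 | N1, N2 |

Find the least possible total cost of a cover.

G1, G3 together cover every item (G1 ∪ G3 = {N1, N2, N3, N4, N5, N6, N7, N8}); total cost 7 + 4 = 11.
No covering selection has total cost below 11.

11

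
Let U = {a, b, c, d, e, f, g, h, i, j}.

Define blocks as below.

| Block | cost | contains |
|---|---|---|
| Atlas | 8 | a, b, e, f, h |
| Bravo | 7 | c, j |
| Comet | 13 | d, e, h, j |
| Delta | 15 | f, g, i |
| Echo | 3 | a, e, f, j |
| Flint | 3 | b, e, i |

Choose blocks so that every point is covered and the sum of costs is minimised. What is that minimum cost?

Bravo, Comet, Delta, Echo, Flint together cover every point (Bravo ∪ Comet ∪ Delta ∪ Echo ∪ Flint = {a, b, c, d, e, f, g, h, i, j}); total cost 7 + 13 + 15 + 3 + 3 = 41.
No covering selection has total cost below 41.

41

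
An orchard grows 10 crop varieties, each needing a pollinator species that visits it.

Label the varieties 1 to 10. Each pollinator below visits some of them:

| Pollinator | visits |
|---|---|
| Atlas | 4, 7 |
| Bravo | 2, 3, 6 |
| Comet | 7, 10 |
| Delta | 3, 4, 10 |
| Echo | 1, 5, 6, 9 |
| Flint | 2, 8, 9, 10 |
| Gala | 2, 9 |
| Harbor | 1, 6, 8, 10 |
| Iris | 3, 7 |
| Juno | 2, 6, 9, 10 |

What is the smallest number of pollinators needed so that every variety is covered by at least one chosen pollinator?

Take {Comet, Delta, Echo, Flint}. Their union is {1, 2, 3, 4, 5, 6, 7, 8, 9, 10}, which is all 10 varieties.
No 3 of the 10 pollinators cover everything (all 120 combinations miss at least one variety), so 4 is optimal.

4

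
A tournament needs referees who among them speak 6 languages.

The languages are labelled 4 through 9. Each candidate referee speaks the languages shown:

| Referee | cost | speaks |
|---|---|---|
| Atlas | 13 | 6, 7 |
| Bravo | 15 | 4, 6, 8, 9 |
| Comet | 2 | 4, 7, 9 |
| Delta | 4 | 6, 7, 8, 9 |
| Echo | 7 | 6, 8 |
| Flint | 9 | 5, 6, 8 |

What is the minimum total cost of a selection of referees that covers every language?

11

Comet, Flint together cover every language (Comet ∪ Flint = {4, 5, 6, 7, 8, 9}); total cost 2 + 9 = 11.
The greedy pick Comet, Delta, Flint costs 15; no covering selection beats 11.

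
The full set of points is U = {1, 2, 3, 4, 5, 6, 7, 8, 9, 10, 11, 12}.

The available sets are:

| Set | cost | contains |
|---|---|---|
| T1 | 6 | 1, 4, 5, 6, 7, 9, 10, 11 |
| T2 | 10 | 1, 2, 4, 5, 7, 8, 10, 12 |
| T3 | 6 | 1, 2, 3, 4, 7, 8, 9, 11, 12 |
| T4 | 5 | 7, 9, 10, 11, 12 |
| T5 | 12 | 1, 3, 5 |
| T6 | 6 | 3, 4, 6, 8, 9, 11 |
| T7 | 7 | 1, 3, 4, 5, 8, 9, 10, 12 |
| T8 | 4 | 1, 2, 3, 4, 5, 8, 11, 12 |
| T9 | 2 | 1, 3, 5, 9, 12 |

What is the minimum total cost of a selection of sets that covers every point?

T1, T8 together cover every point (T1 ∪ T8 = {1, 2, 3, 4, 5, 6, 7, 8, 9, 10, 11, 12}); total cost 6 + 4 = 10.
The greedy pick T9, T8, T1 costs 12; no covering selection beats 10.

10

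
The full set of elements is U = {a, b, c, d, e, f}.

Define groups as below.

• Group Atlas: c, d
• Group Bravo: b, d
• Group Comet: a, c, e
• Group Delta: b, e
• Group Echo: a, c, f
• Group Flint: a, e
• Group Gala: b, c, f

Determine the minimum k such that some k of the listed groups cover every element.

3

Take {Bravo, Echo, Flint}. Their union is {a, b, c, d, e, f}, which is all 6 elements.
No 2 of the 7 groups cover everything (all 21 combinations miss at least one element), so 3 is optimal.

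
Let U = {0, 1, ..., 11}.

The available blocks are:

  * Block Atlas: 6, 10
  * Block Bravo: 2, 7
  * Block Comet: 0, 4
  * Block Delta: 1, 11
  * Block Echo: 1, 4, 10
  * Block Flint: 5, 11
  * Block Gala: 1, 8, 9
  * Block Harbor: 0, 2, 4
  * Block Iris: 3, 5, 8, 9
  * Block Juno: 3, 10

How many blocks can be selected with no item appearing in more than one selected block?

5

Atlas, Bravo, Comet, Flint, Gala are pairwise disjoint (Atlas={6,10}; Bravo={2,7}; Comet={0,4}; Flint={5,11}; Gala={1,8,9}).
Every remaining block overlaps one of these, and no 6 of the listed blocks are pairwise disjoint, so 5 is the maximum.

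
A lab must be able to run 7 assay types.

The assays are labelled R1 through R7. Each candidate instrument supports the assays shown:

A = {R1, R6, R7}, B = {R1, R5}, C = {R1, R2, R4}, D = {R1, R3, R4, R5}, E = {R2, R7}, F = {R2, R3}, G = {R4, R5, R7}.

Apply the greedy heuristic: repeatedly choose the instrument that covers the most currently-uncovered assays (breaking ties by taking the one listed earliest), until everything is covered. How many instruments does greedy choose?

Greedy: pick D (covers 4 new) → pick A (covers 2 new) → pick C (covers 1 new). Total picks: 3.

3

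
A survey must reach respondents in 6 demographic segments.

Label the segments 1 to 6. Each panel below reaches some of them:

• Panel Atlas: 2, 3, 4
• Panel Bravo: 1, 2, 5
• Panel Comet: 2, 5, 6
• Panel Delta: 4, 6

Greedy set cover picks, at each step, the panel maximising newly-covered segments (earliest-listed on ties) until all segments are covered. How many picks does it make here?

Greedy: pick Atlas (covers 3 new) → pick Bravo (covers 2 new) → pick Comet (covers 1 new). Total picks: 3.

3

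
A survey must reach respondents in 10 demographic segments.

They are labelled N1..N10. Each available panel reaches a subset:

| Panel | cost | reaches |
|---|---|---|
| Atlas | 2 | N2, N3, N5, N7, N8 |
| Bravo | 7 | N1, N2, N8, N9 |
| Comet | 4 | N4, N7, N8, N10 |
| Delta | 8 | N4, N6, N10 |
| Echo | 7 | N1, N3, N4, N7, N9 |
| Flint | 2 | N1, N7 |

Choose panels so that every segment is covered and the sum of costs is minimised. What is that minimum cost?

Atlas, Bravo, Delta together cover every segment (Atlas ∪ Bravo ∪ Delta = {N1, N2, N3, N4, N5, N6, N7, N8, N9, N10}); total cost 2 + 7 + 8 = 17.
The greedy pick Atlas, Comet, Flint, Bravo, Delta costs 23; no covering selection beats 17.

17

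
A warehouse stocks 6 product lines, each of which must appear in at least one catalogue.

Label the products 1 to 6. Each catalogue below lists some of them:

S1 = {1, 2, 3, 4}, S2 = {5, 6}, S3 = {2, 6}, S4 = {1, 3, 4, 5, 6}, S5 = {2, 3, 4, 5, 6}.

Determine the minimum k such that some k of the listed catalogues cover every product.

S1 and S4 together: S1 ∪ S4 = {1, 2, 3, 4, 5, 6} — every product is covered.
No single catalogue has all 6 products (the largest, S4, has 5), so 2 is optimal.

2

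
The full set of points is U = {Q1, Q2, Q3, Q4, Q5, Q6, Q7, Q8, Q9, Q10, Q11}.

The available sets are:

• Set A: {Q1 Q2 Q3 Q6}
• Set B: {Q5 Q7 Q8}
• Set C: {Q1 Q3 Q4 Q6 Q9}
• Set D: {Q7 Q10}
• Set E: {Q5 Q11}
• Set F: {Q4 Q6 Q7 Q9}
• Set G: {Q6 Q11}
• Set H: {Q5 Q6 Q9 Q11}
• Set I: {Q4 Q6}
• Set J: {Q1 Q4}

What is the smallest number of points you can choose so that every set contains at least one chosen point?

T = {Q1, Q6, Q7, Q11} meets every set (each contains at least one member of T), and |T| = 4.
No choice of 3 points meets every set, so 4 is the minimum.

4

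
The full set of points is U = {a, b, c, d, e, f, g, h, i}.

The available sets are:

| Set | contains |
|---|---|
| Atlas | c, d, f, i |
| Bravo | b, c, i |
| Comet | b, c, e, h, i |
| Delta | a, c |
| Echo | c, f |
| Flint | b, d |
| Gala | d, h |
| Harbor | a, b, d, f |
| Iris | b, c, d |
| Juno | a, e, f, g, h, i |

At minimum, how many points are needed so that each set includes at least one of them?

3

T = {c, d, g} meets every set (each contains at least one member of T), and |T| = 3.
No choice of 2 points meets every set, so 3 is the minimum.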